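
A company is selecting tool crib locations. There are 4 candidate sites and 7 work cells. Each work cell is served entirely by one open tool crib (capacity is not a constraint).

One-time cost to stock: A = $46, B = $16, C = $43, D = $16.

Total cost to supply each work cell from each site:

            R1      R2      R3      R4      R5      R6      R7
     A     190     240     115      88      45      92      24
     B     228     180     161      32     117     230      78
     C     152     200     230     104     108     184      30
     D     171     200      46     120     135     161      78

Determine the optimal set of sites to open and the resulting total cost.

For any fixed open set, each work cell goes to its cheapest open site; total = fixed + service.
{A, B, D}: R1→D 171, R2→B 180, R3→D 46, R4→B 32, R5→A 45, R6→A 92, R7→A 24. Service 590; fixed 78; total 668.
{A, B, C, D}: service 571 + fixed 121 = 692
{A, D}: service 666 + fixed 62 = 728
{B}: service 1026 + fixed 16 = 1042
(All 15 nonempty subsets were checked; A, B and D is lowest.)

Open A, B and D; minimum total cost 668.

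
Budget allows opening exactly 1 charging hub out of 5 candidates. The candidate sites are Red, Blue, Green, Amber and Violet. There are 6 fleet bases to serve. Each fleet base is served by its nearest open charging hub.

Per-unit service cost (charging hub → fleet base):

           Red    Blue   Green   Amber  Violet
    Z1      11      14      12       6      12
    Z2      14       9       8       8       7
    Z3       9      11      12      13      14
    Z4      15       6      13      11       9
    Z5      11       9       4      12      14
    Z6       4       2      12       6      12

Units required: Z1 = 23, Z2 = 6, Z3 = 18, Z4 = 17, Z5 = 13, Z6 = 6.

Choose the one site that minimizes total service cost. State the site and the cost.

With exactly 1 open, each fleet base uses its cheapest among the chosen.
{Amber}: Z1→Amber 6·23=138, Z2→Amber 8·6=48, Z3→Amber 13·18=234, Z4→Amber 11·17=187, Z5→Amber 12·13=156, Z6→Amber 6·6=36. Service cost 799.
{Blue}: service cost 805
{Green}: service cost 885
Among all 5 size-1 choices, {Amber} is lowest.

Choose Amber only; total service cost 799.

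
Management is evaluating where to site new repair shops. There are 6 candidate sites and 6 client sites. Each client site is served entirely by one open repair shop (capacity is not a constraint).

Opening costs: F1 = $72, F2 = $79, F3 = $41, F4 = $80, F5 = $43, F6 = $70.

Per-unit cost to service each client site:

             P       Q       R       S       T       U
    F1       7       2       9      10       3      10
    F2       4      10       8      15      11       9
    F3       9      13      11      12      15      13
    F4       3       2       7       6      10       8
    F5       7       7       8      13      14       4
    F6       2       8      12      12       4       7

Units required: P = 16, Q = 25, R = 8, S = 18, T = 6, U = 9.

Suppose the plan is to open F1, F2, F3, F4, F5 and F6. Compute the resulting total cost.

Each client site is assigned to its cheapest site among the open ones.
{F1, F2, F3, F4, F5, F6}: P→F6 2·16=32, Q→F1 2·25=50, R→F4 7·8=56, S→F4 6·18=108, T→F1 3·6=18, U→F5 4·9=36. Service 300; fixed 385; total 685.

Total cost: 685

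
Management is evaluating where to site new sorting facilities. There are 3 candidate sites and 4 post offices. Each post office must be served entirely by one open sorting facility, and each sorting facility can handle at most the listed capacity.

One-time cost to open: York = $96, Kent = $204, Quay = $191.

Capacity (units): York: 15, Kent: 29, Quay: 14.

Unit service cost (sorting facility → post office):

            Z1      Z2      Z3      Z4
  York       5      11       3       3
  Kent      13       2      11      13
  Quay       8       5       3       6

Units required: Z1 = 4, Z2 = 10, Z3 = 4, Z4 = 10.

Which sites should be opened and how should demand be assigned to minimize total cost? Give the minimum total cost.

Minimum total cost: 399

Open {York, Quay}: Z1→York 5·4=20, Z2→Quay 5·10=50, Z3→Quay 3·4=12, Z4→York 3·10=30.
Loads: York carries 14/15, Quay carries 14/14. Service 112; fixed 287; total 399.
Next best feasible plan costs 411.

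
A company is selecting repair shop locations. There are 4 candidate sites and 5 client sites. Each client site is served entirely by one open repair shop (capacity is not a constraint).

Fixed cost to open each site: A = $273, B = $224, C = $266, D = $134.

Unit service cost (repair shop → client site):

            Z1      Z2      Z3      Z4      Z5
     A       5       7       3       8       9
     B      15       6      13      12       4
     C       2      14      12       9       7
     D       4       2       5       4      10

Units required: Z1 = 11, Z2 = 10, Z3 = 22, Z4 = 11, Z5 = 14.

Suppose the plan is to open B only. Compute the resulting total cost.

Total cost: 923

Each client site is assigned to its cheapest site among the open ones.
{B}: Z1→B 15·11=165, Z2→B 6·10=60, Z3→B 13·22=286, Z4→B 12·11=132, Z5→B 4·14=56. Service 699; fixed 224; total 923.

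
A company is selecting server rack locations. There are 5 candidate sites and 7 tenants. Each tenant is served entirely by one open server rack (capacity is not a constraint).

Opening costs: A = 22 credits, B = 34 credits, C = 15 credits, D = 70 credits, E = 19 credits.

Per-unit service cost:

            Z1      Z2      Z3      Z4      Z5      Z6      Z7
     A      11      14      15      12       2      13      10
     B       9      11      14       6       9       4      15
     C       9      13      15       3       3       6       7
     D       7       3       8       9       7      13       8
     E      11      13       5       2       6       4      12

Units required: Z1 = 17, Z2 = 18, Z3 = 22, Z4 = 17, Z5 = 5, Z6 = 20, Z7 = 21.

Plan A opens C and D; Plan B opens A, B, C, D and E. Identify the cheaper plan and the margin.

Plan A: {C, D}: Z1→D 7·17=119, Z2→D 3·18=54, Z3→D 8·22=176, Z4→C 3·17=51, Z5→C 3·5=15, Z6→C 6·20=120, Z7→C 7·21=147. Service 682; fixed 85; total 767.
Plan B: {A, B, C, D, E}: Z1→D 7·17=119, Z2→D 3·18=54, Z3→E 5·22=110, Z4→E 2·17=34, Z5→A 2·5=10, Z6→B 4·20=80, Z7→C 7·21=147. Service 554; fixed 160; total 714.
Difference: |767 − 714| = 53.

Plan B is cheaper by 53.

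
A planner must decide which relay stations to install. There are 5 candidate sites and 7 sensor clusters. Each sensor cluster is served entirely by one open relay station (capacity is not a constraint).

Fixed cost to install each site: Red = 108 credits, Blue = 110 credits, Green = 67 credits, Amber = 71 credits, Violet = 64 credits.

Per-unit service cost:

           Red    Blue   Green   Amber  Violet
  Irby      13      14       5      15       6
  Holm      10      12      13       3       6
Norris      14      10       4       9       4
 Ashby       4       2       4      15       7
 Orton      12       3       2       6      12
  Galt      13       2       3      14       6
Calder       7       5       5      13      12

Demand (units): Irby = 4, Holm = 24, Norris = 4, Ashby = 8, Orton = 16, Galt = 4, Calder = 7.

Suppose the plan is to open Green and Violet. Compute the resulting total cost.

Each sensor cluster is assigned to its cheapest site among the open ones.
{Green, Violet}: Irby→Green 5·4=20, Holm→Violet 6·24=144, Norris→Green 4·4=16, Ashby→Green 4·8=32, Orton→Green 2·16=32, Galt→Green 3·4=12, Calder→Green 5·7=35. Service 291; fixed 131; total 422.

Total cost: 422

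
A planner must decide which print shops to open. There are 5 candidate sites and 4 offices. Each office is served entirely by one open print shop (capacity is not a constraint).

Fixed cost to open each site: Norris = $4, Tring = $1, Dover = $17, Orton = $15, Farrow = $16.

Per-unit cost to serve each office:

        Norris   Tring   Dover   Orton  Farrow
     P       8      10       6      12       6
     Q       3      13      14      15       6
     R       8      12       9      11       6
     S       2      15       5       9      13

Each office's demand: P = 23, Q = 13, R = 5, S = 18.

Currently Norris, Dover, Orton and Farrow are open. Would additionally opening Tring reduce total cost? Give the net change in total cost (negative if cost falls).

Current service cost with {Norris, Dover, Orton, Farrow}: 243.
Adding Tring: each office re-picks its cheapest; new service cost 243, saving 0.
Extra fixed cost: 1. Net change = 1 − 0 = 1.
(Totals: 295 → 296.)

No — net change +1 (cost rises by 1).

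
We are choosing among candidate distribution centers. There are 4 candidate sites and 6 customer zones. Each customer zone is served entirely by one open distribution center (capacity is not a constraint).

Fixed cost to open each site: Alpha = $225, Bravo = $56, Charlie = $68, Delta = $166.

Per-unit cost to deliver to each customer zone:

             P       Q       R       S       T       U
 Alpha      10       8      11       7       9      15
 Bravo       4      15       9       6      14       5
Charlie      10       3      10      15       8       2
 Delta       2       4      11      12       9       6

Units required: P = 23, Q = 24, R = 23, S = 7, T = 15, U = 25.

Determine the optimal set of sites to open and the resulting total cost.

For any fixed open set, each customer zone goes to its cheapest open site; total = fixed + service.
{Bravo, Charlie}: P→Bravo 4·23=92, Q→Charlie 3·24=72, R→Bravo 9·23=207, S→Bravo 6·7=42, T→Charlie 8·15=120, U→Charlie 2·25=50. Service 583; fixed 124; total 707.
{Bravo, Charlie, Delta}: P→Delta 2·23=46, Q→Charlie 3·24=72, R→Bravo 9·23=207, S→Bravo 6·7=42, T→Charlie 8·15=120, U→Charlie 2·25=50. Service 537; fixed 290; total 827.
{Charlie, Delta}: service 602 + fixed 234 = 836
{Alpha, Bravo, Charlie, Delta}: P→Delta 2·23=46, Q→Charlie 3·24=72, R→Bravo 9·23=207, S→Bravo 6·7=42, T→Charlie 8·15=120, U→Charlie 2·25=50. Service 537; fixed 515; total 1052.
No other subset beats 707.

Open Bravo and Charlie; minimum total cost 707.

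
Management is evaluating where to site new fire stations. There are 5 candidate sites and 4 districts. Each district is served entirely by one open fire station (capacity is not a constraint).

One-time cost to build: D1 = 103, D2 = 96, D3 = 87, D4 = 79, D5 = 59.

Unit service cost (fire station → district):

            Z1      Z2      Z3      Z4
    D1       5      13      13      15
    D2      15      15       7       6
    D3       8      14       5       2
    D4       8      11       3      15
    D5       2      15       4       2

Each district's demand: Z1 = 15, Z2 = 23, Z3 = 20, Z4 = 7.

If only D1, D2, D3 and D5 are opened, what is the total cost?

Total cost: 768

Each district is assigned to its cheapest site among the open ones.
{D1, D2, D3, D5}: Z1→D5 2·15=30, Z2→D1 13·23=299, Z3→D5 4·20=80, Z4→D3 2·7=14. Service 423; fixed 345; total 768.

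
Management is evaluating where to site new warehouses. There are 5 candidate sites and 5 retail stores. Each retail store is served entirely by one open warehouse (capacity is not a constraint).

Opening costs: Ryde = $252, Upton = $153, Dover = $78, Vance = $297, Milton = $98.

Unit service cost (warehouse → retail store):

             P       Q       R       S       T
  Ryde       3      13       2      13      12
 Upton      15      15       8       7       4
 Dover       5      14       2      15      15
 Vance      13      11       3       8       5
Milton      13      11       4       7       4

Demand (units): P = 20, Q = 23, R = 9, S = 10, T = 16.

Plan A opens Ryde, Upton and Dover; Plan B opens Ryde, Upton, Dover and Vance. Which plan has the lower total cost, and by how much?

Plan A is cheaper by 251.

Plan A: {Ryde, Upton, Dover}: P→Ryde 3·20=60, Q→Ryde 13·23=299, R→Ryde 2·9=18, S→Upton 7·10=70, T→Upton 4·16=64. Service 511; fixed 483; total 994.
Plan B: {Ryde, Upton, Dover, Vance}: P→Ryde 3·20=60, Q→Vance 11·23=253, R→Ryde 2·9=18, S→Upton 7·10=70, T→Upton 4·16=64. Service 465; fixed 780; total 1245.
Difference: |994 − 1245| = 251.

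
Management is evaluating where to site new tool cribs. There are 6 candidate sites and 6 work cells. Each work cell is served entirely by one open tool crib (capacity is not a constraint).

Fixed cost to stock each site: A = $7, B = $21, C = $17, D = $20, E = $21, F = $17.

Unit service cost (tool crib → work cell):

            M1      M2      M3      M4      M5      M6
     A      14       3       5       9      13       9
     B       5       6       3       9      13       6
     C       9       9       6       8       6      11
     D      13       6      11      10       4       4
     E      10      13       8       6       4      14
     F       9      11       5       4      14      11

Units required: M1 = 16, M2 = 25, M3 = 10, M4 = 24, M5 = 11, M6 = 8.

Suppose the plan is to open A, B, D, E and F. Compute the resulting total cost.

Total cost: 443

Each work cell is assigned to its cheapest site among the open ones.
{A, B, D, E, F}: M1→B 5·16=80, M2→A 3·25=75, M3→B 3·10=30, M4→F 4·24=96, M5→D 4·11=44, M6→D 4·8=32. Service 357; fixed 86; total 443.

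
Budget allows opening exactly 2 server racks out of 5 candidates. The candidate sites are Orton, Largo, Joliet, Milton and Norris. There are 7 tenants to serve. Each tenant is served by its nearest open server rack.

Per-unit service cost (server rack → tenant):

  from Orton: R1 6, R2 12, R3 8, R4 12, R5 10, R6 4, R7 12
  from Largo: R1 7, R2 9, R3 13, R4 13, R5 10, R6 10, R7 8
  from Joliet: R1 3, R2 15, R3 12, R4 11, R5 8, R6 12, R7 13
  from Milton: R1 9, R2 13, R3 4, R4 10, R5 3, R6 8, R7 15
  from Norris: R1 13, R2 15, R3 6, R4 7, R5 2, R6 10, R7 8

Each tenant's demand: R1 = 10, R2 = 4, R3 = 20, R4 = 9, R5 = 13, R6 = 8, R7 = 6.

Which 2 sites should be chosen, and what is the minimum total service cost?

With exactly 2 open, each tenant uses its cheapest among the chosen.
{Orton, Norris}: R1→Orton 6·10=60, R2→Orton 12·4=48, R3→Norris 6·20=120, R4→Norris 7·9=63, R5→Norris 2·13=26, R6→Orton 4·8=32, R7→Norris 8·6=48. Service cost 397.
{Orton, Milton}: service cost 421
{Milton, Norris}: service cost 423
Among all 10 size-2 choices, {Orton, Norris} is lowest.

Choose Orton and Norris; total service cost 397.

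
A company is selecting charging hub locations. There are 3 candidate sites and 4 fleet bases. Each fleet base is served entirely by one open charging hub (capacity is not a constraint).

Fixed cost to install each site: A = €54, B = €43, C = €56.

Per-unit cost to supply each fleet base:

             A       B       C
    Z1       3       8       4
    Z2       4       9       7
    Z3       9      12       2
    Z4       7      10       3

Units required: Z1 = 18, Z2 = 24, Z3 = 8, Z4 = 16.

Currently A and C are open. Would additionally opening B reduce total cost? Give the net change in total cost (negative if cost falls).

No — net change +43 (cost rises by 43).

Current service cost with {A, C}: 214.
Adding B: each fleet base re-picks its cheapest; new service cost 214, saving 0.
Extra fixed cost: 43. Net change = 43 − 0 = 43.
(Totals: 324 → 367.)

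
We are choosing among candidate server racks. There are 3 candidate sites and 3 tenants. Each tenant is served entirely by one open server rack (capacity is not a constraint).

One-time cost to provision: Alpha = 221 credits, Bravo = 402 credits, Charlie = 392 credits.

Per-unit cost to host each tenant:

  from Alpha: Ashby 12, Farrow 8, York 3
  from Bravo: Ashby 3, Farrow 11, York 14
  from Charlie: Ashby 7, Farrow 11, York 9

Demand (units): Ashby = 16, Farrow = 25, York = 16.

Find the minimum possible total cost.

Minimum total cost: 661

For any fixed open set, each tenant goes to its cheapest open site; total = fixed + service.
{Alpha}: Ashby→Alpha 12·16=192, Farrow→Alpha 8·25=200, York→Alpha 3·16=48. Service 440; fixed 221; total 661.
{Alpha, Bravo}: service 296 + fixed 623 = 919
{Charlie}: Ashby→Charlie 7·16=112, Farrow→Charlie 11·25=275, York→Charlie 9·16=144. Service 531; fixed 392; total 923.
{Alpha, Bravo, Charlie}: Ashby→Bravo 3·16=48, Farrow→Alpha 8·25=200, York→Alpha 3·16=48. Service 296; fixed 1015; total 1311.
No other subset beats 661.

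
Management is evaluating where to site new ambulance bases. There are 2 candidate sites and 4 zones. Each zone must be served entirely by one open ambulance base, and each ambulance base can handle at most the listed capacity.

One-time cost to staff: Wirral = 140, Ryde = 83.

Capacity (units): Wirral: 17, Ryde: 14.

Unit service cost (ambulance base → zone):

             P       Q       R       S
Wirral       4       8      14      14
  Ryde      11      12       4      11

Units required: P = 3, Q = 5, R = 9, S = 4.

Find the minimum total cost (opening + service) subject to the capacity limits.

Minimum total cost: 355

Open {Wirral, Ryde}: P→Wirral 4·3=12, Q→Wirral 8·5=40, R→Ryde 4·9=36, S→Ryde 11·4=44.
Loads: Wirral carries 8/17, Ryde carries 13/14. Service 132; fixed 223; total 355.
Next best feasible plan costs 367.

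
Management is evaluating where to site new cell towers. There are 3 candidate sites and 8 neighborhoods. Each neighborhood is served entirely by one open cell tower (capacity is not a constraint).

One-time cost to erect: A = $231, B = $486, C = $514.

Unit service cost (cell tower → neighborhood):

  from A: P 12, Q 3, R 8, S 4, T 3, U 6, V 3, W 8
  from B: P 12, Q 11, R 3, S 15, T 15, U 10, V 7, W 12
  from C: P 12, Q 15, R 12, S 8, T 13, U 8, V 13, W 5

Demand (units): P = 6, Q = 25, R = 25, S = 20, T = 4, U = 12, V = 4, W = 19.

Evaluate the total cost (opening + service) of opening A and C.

Each neighborhood is assigned to its cheapest site among the open ones.
{A, C}: P→A 12·6=72, Q→A 3·25=75, R→A 8·25=200, S→A 4·20=80, T→A 3·4=12, U→A 6·12=72, V→A 3·4=12, W→C 5·19=95. Service 618; fixed 745; total 1363.

Total cost: 1363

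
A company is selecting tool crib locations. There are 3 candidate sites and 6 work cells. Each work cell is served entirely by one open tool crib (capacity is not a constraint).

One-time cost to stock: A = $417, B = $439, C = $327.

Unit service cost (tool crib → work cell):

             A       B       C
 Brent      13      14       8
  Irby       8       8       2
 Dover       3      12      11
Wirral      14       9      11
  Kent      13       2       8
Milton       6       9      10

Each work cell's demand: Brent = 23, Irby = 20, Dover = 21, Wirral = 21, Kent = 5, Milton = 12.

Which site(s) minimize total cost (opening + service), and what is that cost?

For any fixed open set, each work cell goes to its cheapest open site; total = fixed + service.
{C}: Brent→C 8·23=184, Irby→C 2·20=40, Dover→C 11·21=231, Wirral→C 11·21=231, Kent→C 8·5=40, Milton→C 10·12=120. Service 846; fixed 327; total 1173.
{A}: service 953 + fixed 417 = 1370
{A, C}: service 630 + fixed 744 = 1374
{A, B, C}: Brent→C 8·23=184, Irby→C 2·20=40, Dover→A 3·21=63, Wirral→B 9·21=189, Kent→B 2·5=10, Milton→A 6·12=72. Service 558; fixed 1183; total 1741.
No other subset beats 1173.

Open C only; minimum total cost 1173.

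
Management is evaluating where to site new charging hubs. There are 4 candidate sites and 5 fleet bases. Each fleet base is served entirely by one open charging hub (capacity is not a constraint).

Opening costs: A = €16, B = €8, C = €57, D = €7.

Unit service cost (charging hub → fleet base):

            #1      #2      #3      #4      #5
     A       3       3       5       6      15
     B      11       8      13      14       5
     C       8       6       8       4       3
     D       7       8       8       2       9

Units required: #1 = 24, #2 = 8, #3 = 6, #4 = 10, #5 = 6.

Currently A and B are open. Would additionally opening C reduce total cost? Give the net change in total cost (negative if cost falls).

No — net change +25 (cost rises by 25).

Current service cost with {A, B}: 216.
Adding C: each fleet base re-picks its cheapest; new service cost 184, saving 32.
Extra fixed cost: 57. Net change = 57 − 32 = 25.
(Totals: 240 → 265.)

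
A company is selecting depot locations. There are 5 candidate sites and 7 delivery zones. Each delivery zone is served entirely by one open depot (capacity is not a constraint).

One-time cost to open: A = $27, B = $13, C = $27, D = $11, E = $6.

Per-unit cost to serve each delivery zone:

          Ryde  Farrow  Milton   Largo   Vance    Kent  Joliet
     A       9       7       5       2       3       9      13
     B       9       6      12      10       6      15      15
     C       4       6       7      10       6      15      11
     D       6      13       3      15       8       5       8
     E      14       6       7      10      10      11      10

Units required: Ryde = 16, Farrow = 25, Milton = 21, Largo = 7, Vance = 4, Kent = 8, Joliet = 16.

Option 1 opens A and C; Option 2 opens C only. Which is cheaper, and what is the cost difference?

Option 1: {A, C}: Ryde→C 4·16=64, Farrow→C 6·25=150, Milton→A 5·21=105, Largo→A 2·7=14, Vance→A 3·4=12, Kent→A 9·8=72, Joliet→C 11·16=176. Service 593; fixed 54; total 647.
Option 2: {C}: Ryde→C 4·16=64, Farrow→C 6·25=150, Milton→C 7·21=147, Largo→C 10·7=70, Vance→C 6·4=24, Kent→C 15·8=120, Joliet→C 11·16=176. Service 751; fixed 27; total 778.
Difference: |647 − 778| = 131.

Option 1 is cheaper by 131.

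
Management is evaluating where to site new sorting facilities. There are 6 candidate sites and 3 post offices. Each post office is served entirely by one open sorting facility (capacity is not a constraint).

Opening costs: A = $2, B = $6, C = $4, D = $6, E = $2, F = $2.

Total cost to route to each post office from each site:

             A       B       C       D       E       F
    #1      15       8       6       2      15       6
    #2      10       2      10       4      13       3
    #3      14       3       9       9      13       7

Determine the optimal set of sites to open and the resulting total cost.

For any fixed open set, each post office goes to its cheapest open site; total = fixed + service.
{F}: #1→F 6, #2→F 3, #3→F 7. Service 16; fixed 2; total 18.
{B}: #1→B 8, #2→B 2, #3→B 3. Service 13; fixed 6; total 19.
{B, D}: service 7 + fixed 12 = 19
{A, B, C, D, E, F}: service 7 + fixed 22 = 29
No other subset beats 18.

Open F only; minimum total cost 18.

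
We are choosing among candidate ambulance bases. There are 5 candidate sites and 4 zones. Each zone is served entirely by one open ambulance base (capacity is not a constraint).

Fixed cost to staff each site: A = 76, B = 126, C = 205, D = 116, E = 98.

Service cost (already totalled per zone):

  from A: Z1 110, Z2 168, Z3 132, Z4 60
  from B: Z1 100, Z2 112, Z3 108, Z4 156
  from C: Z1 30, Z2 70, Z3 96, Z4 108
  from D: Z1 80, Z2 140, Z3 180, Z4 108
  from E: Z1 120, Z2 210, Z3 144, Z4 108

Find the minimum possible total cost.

For any fixed open set, each zone goes to its cheapest open site; total = fixed + service.
{C}: Z1→C 30, Z2→C 70, Z3→C 96, Z4→C 108. Service 304; fixed 205; total 509.
{A, C}: Z1→C 30, Z2→C 70, Z3→C 96, Z4→A 60. Service 256; fixed 281; total 537.
{A}: Z1→A 110, Z2→A 168, Z3→A 132, Z4→A 60. Service 470; fixed 76; total 546.
{A, B, C, D, E}: service 256 + fixed 621 = 877
No other subset beats 509.

Minimum total cost: 509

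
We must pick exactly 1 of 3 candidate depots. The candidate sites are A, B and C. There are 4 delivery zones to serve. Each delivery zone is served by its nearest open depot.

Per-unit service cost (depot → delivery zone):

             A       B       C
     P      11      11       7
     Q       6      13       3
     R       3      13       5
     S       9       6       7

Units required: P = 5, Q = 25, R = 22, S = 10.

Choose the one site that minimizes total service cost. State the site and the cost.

Choose C only; total service cost 290.

With exactly 1 open, each delivery zone uses its cheapest among the chosen.
{C}: P→C 7·5=35, Q→C 3·25=75, R→C 5·22=110, S→C 7·10=70. Service cost 290.
{A}: service cost 361
{B}: service cost 726
Among all 3 size-1 choices, {C} is lowest.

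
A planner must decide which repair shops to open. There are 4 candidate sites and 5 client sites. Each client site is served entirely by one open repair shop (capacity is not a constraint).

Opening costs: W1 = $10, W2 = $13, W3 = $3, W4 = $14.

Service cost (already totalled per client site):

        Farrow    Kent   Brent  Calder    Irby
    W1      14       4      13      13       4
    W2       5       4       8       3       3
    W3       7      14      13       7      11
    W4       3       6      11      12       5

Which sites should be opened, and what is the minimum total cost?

For any fixed open set, each client site goes to its cheapest open site; total = fixed + service.
{W2}: Farrow→W2 5, Kent→W2 4, Brent→W2 8, Calder→W2 3, Irby→W2 3. Service 23; fixed 13; total 36.
{W2, W3}: Farrow→W2 5, Kent→W2 4, Brent→W2 8, Calder→W2 3, Irby→W2 3. Service 23; fixed 16; total 39.
{W1, W2}: Farrow→W2 5, Kent→W1 4, Brent→W2 8, Calder→W2 3, Irby→W2 3. Service 23; fixed 23; total 46.
{W1, W2, W3, W4}: service 21 + fixed 40 = 61
No other subset beats 36.

Open W2 only; minimum total cost 36.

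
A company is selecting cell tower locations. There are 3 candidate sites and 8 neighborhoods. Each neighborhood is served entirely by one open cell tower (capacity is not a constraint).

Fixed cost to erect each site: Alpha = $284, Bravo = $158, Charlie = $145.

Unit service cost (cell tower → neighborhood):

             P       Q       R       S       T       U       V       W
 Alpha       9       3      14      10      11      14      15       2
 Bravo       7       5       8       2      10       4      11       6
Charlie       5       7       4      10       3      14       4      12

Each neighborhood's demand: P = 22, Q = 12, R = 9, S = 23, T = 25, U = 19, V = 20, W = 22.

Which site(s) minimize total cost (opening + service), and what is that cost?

Open Bravo and Charlie; minimum total cost 918.

For any fixed open set, each neighborhood goes to its cheapest open site; total = fixed + service.
{Bravo, Charlie}: P→Charlie 5·22=110, Q→Bravo 5·12=60, R→Charlie 4·9=36, S→Bravo 2·23=46, T→Charlie 3·25=75, U→Bravo 4·19=76, V→Charlie 4·20=80, W→Bravo 6·22=132. Service 615; fixed 303; total 918.
{Alpha, Bravo, Charlie}: P→Charlie 5·22=110, Q→Alpha 3·12=36, R→Charlie 4·9=36, S→Bravo 2·23=46, T→Charlie 3·25=75, U→Bravo 4·19=76, V→Charlie 4·20=80, W→Alpha 2·22=44. Service 503; fixed 587; total 1090.
{Bravo}: service 1010 + fixed 158 = 1168
{Charlie}: P→Charlie 5·22=110, Q→Charlie 7·12=84, R→Charlie 4·9=36, S→Charlie 10·23=230, T→Charlie 3·25=75, U→Charlie 14·19=266, V→Charlie 4·20=80, W→Charlie 12·22=264. Service 1145; fixed 145; total 1290.
(All 7 nonempty subsets were checked; Bravo and Charlie is lowest.)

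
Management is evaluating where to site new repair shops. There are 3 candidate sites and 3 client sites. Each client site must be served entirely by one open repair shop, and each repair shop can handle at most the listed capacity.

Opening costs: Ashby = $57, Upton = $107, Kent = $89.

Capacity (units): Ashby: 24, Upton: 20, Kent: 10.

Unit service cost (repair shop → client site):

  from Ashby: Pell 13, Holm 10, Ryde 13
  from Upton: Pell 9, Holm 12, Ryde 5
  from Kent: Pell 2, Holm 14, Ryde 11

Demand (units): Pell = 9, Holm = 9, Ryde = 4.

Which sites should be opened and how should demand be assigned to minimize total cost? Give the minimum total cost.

Open {Ashby, Kent}: Pell→Kent 2·9=18, Holm→Ashby 10·9=90, Ryde→Ashby 13·4=52.
Loads: Ashby carries 13/24, Kent carries 9/10. Service 160; fixed 146; total 306.
Next best feasible plan costs 316.

Minimum total cost: 306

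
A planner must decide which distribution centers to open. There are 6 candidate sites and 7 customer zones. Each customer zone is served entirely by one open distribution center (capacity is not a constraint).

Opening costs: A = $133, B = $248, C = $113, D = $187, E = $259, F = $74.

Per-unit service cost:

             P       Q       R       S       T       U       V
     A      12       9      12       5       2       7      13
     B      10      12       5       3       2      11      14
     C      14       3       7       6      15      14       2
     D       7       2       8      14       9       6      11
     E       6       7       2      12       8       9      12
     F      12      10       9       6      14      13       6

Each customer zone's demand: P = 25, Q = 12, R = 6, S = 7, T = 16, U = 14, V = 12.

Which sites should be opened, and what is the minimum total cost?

Open A and C; minimum total cost 813.

For any fixed open set, each customer zone goes to its cheapest open site; total = fixed + service.
{A, C}: P→A 12·25=300, Q→C 3·12=36, R→C 7·6=42, S→A 5·7=35, T→A 2·16=32, U→A 7·14=98, V→C 2·12=24. Service 567; fixed 246; total 813.
{C, D}: service 535 + fixed 300 = 835
{A, C, D}: P→D 7·25=175, Q→D 2·12=24, R→C 7·6=42, S→A 5·7=35, T→A 2·16=32, U→D 6·14=84, V→C 2·12=24. Service 416; fixed 433; total 849.
{A, B, C, D, E, F}: service 347 + fixed 1014 = 1361
No other subset beats 813.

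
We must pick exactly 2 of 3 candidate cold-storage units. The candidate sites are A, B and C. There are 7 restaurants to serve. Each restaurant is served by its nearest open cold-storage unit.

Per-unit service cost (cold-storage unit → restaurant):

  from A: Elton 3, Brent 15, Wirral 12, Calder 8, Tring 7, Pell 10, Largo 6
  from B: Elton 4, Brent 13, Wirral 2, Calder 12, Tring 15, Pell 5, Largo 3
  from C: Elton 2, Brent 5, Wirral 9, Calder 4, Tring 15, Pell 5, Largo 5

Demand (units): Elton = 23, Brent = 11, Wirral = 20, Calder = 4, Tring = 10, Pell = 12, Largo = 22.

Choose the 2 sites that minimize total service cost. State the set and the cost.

With exactly 2 open, each restaurant uses its cheapest among the chosen.
{B, C}: Elton→C 2·23=46, Brent→C 5·11=55, Wirral→B 2·20=40, Calder→C 4·4=16, Tring→B 15·10=150, Pell→B 5·12=60, Largo→B 3·22=66. Service cost 433.
{A, B}: service cost 480
{A, C}: service cost 537
Among all 3 size-2 choices, {B, C} is lowest.

Choose B and C; total service cost 433.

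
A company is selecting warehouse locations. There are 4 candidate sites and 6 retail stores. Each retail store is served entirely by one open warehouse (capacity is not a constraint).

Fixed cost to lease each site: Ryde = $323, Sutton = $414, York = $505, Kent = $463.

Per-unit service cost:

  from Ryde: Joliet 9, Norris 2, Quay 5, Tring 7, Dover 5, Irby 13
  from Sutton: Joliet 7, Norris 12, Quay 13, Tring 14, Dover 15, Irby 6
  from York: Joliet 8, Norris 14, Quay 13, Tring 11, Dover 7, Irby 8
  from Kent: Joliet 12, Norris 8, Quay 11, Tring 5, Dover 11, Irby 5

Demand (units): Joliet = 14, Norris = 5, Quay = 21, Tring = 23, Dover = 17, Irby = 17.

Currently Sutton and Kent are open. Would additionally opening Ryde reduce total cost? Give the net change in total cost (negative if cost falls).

Current service cost with {Sutton, Kent}: 756.
Adding Ryde: each retail store re-picks its cheapest; new service cost 498, saving 258.
Extra fixed cost: 323. Net change = 323 − 258 = 65.
(Totals: 1633 → 1698.)

No — net change +65 (cost rises by 65).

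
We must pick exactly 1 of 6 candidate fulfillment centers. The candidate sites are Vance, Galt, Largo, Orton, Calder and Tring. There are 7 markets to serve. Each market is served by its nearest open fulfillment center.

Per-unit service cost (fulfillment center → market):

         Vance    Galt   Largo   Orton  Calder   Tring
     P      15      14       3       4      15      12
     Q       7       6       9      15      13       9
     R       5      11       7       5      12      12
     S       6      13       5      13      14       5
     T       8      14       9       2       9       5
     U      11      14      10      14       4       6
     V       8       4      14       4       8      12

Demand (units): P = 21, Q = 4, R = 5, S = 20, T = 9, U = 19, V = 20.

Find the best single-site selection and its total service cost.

Choose Largo only; total service cost 785.

With exactly 1 open, each market uses its cheapest among the chosen.
{Largo}: P→Largo 3·21=63, Q→Largo 9·4=36, R→Largo 7·5=35, S→Largo 5·20=100, T→Largo 9·9=81, U→Largo 10·19=190, V→Largo 14·20=280. Service cost 785.
{Orton}: service cost 793
{Tring}: service cost 847
Among all 6 size-1 choices, {Largo} is lowest.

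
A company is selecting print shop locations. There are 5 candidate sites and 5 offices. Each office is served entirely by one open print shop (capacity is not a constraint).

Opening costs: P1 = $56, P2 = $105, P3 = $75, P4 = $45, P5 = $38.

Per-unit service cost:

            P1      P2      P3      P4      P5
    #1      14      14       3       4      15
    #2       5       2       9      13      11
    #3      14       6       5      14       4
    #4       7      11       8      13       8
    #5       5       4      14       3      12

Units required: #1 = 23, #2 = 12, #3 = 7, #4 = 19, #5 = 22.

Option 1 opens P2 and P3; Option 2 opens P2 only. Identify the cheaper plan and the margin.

Option 1 is cheaper by 242.

Option 1: {P2, P3}: #1→P3 3·23=69, #2→P2 2·12=24, #3→P3 5·7=35, #4→P3 8·19=152, #5→P2 4·22=88. Service 368; fixed 180; total 548.
Option 2: {P2}: #1→P2 14·23=322, #2→P2 2·12=24, #3→P2 6·7=42, #4→P2 11·19=209, #5→P2 4·22=88. Service 685; fixed 105; total 790.
Difference: |548 − 790| = 242.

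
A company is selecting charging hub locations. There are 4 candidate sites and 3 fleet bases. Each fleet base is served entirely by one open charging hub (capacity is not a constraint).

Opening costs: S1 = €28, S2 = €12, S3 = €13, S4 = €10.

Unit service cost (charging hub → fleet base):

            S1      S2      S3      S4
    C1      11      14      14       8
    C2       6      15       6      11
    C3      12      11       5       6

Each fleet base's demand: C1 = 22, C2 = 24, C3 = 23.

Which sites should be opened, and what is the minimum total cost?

Open S3 and S4; minimum total cost 458.

For any fixed open set, each fleet base goes to its cheapest open site; total = fixed + service.
{S3, S4}: C1→S4 8·22=176, C2→S3 6·24=144, C3→S3 5·23=115. Service 435; fixed 23; total 458.
{S2, S3, S4}: service 435 + fixed 35 = 470
{S1, S3, S4}: C1→S4 8·22=176, C2→S1 6·24=144, C3→S3 5·23=115. Service 435; fixed 51; total 486.
{S1, S2, S3, S4}: service 435 + fixed 63 = 498
No other subset beats 458.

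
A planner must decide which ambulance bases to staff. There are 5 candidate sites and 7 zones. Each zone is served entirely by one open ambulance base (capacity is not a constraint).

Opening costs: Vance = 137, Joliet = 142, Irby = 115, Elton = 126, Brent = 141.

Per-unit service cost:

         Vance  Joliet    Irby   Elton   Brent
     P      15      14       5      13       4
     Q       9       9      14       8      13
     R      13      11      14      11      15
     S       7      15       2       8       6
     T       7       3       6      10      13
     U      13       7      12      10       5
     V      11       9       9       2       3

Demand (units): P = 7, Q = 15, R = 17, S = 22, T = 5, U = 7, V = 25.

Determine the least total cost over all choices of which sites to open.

Minimum total cost: 777

For any fixed open set, each zone goes to its cheapest open site; total = fixed + service.
{Irby, Elton}: P→Irby 5·7=35, Q→Elton 8·15=120, R→Elton 11·17=187, S→Irby 2·22=44, T→Irby 6·5=30, U→Elton 10·7=70, V→Elton 2·25=50. Service 536; fixed 241; total 777.
{Elton, Brent}: P→Brent 4·7=28, Q→Elton 8·15=120, R→Elton 11·17=187, S→Brent 6·22=132, T→Elton 10·5=50, U→Brent 5·7=35, V→Elton 2·25=50. Service 602; fixed 267; total 869.
{Elton}: P→Elton 13·7=91, Q→Elton 8·15=120, R→Elton 11·17=187, S→Elton 8·22=176, T→Elton 10·5=50, U→Elton 10·7=70, V→Elton 2·25=50. Service 744; fixed 126; total 870.
{Vance, Joliet, Irby, Elton, Brent}: service 479 + fixed 661 = 1140
No other subset beats 777.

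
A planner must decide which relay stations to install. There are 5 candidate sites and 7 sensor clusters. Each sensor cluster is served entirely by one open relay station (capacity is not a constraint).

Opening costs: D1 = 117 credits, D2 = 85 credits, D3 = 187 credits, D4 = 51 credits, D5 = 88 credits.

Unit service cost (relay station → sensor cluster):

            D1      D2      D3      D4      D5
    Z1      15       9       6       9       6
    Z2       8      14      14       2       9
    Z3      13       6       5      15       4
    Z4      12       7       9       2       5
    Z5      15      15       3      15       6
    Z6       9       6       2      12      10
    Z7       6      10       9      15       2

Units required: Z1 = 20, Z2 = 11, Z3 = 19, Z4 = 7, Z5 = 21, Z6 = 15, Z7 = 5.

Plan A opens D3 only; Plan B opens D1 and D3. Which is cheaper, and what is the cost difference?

Plan A is cheaper by 36.

Plan A: {D3}: Z1→D3 6·20=120, Z2→D3 14·11=154, Z3→D3 5·19=95, Z4→D3 9·7=63, Z5→D3 3·21=63, Z6→D3 2·15=30, Z7→D3 9·5=45. Service 570; fixed 187; total 757.
Plan B: {D1, D3}: Z1→D3 6·20=120, Z2→D1 8·11=88, Z3→D3 5·19=95, Z4→D3 9·7=63, Z5→D3 3·21=63, Z6→D3 2·15=30, Z7→D1 6·5=30. Service 489; fixed 304; total 793.
Difference: |757 − 793| = 36.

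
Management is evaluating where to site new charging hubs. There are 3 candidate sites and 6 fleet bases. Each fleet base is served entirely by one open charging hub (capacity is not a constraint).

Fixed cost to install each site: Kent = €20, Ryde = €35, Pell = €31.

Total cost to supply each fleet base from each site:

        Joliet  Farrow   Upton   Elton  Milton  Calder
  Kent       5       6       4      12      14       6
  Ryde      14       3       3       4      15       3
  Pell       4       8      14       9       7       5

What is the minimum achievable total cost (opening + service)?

Minimum total cost: 67

For any fixed open set, each fleet base goes to its cheapest open site; total = fixed + service.
{Kent}: Joliet→Kent 5, Farrow→Kent 6, Upton→Kent 4, Elton→Kent 12, Milton→Kent 14, Calder→Kent 6. Service 47; fixed 20; total 67.
{Ryde}: service 42 + fixed 35 = 77
{Pell}: service 47 + fixed 31 = 78
{Kent, Ryde, Pell}: Joliet→Pell 4, Farrow→Ryde 3, Upton→Ryde 3, Elton→Ryde 4, Milton→Pell 7, Calder→Ryde 3. Service 24; fixed 86; total 110.
No other subset beats 67.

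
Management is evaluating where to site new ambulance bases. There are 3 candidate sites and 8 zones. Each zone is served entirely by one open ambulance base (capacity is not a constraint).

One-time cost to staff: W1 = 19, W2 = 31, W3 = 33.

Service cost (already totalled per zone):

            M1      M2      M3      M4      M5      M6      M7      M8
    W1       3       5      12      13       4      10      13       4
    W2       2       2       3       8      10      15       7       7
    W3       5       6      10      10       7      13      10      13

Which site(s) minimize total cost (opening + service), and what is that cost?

For any fixed open set, each zone goes to its cheapest open site; total = fixed + service.
{W1}: M1→W1 3, M2→W1 5, M3→W1 12, M4→W1 13, M5→W1 4, M6→W1 10, M7→W1 13, M8→W1 4. Service 64; fixed 19; total 83.
{W2}: M1→W2 2, M2→W2 2, M3→W2 3, M4→W2 8, M5→W2 10, M6→W2 15, M7→W2 7, M8→W2 7. Service 54; fixed 31; total 85.
{W1, W2}: M1→W2 2, M2→W2 2, M3→W2 3, M4→W2 8, M5→W1 4, M6→W1 10, M7→W2 7, M8→W1 4. Service 40; fixed 50; total 90.
{W1, W2, W3}: service 40 + fixed 83 = 123
No other subset beats 83.

Open W1 only; minimum total cost 83.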